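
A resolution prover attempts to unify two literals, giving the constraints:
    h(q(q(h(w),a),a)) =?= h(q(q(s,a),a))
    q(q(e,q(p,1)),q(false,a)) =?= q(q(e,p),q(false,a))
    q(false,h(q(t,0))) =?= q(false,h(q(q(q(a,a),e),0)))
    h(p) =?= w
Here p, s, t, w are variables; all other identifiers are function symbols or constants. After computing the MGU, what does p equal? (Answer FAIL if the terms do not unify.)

Decompose h/1: q(q(h(w),a),a) =?= q(q(s,a),a).
Decompose q/2: q(h(w),a) =?= q(s,a),  a =?= a.
Decompose q/2: h(w) =?= s,  a =?= a.
Bind s := h(w); no other remaining equation mentions s.
Delete trivial equation a =?= a.
Delete trivial equation a =?= a.
Decompose q/2: q(e,q(p,1)) =?= q(e,p),  q(false,a) =?= q(false,a).
Decompose q/2: e =?= e,  q(p,1) =?= p.
Delete trivial equation e =?= e.
Occurs check fails: p occurs in q(p,1); the equation p =?= q(p,1) has no finite solution.

FAIL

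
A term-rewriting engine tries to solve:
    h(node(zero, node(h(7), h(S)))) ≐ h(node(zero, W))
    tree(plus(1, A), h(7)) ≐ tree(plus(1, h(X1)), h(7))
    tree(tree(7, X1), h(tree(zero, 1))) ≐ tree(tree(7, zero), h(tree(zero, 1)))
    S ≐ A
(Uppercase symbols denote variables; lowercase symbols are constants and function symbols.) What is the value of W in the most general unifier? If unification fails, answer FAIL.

Decompose h/1: node(zero, node(h(7), h(S))) ≐ node(zero, W).
Decompose node/2: zero ≐ zero,  node(h(7), h(S)) ≐ W.
Delete trivial equation zero ≐ zero.
Bind W := node(h(7), h(S)); no other remaining equation mentions W.
Decompose tree/2: plus(1, A) ≐ plus(1, h(X1)),  h(7) ≐ h(7).
Decompose plus/2: 1 ≐ 1,  A ≐ h(X1).
Delete trivial equation 1 ≐ 1.
Bind A := h(X1); substituting into the one remaining equation that mentions A gives: S ≐ h(X1).
Delete trivial equation h(7) ≐ h(7).
Decompose tree/2: tree(7, X1) ≐ tree(7, zero),  h(tree(zero, 1)) ≐ h(tree(zero, 1)).
Decompose tree/2: 7 ≐ 7,  X1 ≐ zero.
Delete trivial equation 7 ≐ 7.
Bind X1 := zero; substituting into the one remaining equation that mentions X1 gives: S ≐ h(zero). Substituting into the earlier binding gives A := h(zero).
Delete trivial equation h(tree(zero, 1)) ≐ h(tree(zero, 1)).
Bind S := h(zero). Substituting into the earlier binding gives W := node(h(7), h(h(zero))).
MGU = { W -> node(h(7), h(h(zero))), A -> h(zero), X1 -> zero, S -> h(zero) }, so W -> node(h(7), h(h(zero))).

node(h(7), h(h(zero)))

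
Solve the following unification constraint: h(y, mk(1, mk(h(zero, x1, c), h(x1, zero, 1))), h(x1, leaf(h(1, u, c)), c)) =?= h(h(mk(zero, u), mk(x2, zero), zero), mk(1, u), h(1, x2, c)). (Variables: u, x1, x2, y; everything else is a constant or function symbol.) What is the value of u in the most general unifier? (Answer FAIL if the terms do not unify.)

mk(h(zero, 1, c), h(1, zero, 1))

Decompose h/3: y =?= h(mk(zero, u), mk(x2, zero), zero),  mk(1, mk(h(zero, x1, c), h(x1, zero, 1))) =?= mk(1, u),  h(x1, leaf(h(1, u, c)), c) =?= h(1, x2, c).
Bind y := h(mk(zero, u), mk(x2, zero), zero); no other remaining equation mentions y.
Decompose mk/2: 1 =?= 1,  mk(h(zero, x1, c), h(x1, zero, 1)) =?= u.
Delete trivial equation 1 =?= 1.
Bind u := mk(h(zero, x1, c), h(x1, zero, 1)); substituting into the remaining equation gives: h(x1, leaf(h(1, mk(h(zero, x1, c), h(x1, zero, 1)), c)), c) =?= h(1, x2, c). Substituting into the earlier binding gives y := h(mk(zero, mk(h(zero, x1, c), h(x1, zero, 1))), mk(x2, zero), zero).
Decompose h/3: x1 =?= 1,  leaf(h(1, mk(h(zero, x1, c), h(x1, zero, 1)), c)) =?= x2,  c =?= c.
Bind x1 := 1; substituting into the one remaining equation that mentions x1 gives: leaf(h(1, mk(h(zero, 1, c), h(1, zero, 1)), c)) =?= x2. Substituting into the earlier bindings gives y := h(mk(zero, mk(h(zero, 1, c), h(1, zero, 1))), mk(x2, zero), zero), u := mk(h(zero, 1, c), h(1, zero, 1)).
Bind x2 := leaf(h(1, mk(h(zero, 1, c), h(1, zero, 1)), c)); no other remaining equation mentions x2. Substituting into the earlier binding gives y := h(mk(zero, mk(h(zero, 1, c), h(1, zero, 1))), mk(leaf(h(1, mk(h(zero, 1, c), h(1, zero, 1)), c)), zero), zero).
Delete trivial equation c =?= c.
MGU = { y -> h(mk(zero, mk(h(zero, 1, c), h(1, zero, 1))), mk(leaf(h(1, mk(h(zero, 1, c), h(1, zero, 1)), c)), zero), zero), u -> mk(h(zero, 1, c), h(1, zero, 1)), x1 -> 1, x2 -> leaf(h(1, mk(h(zero, 1, c), h(1, zero, 1)), c)) }, so u -> mk(h(zero, 1, c), h(1, zero, 1)).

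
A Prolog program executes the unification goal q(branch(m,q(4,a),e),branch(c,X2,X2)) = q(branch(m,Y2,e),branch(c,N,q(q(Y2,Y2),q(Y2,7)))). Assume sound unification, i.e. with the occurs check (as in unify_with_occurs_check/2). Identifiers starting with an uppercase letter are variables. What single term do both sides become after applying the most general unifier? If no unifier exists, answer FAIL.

q(branch(m,q(4,a),e),branch(c,q(q(q(4,a),q(4,a)),q(q(4,a),7)),q(q(q(4,a),q(4,a)),q(q(4,a),7))))

Decompose q/2: branch(m,q(4,a),e) = branch(m,Y2,e),  branch(c,X2,X2) = branch(c,N,q(q(Y2,Y2),q(Y2,7))).
Decompose branch/3: m = m,  q(4,a) = Y2,  e = e.
Delete trivial equation m = m.
Bind Y2 := q(4,a); substituting into the one remaining equation that mentions Y2 gives: branch(c,X2,X2) = branch(c,N,q(q(q(4,a),q(4,a)),q(q(4,a),7))).
Delete trivial equation e = e.
Decompose branch/3: c = c,  X2 = N,  X2 = q(q(q(4,a),q(4,a)),q(q(4,a),7)).
Delete trivial equation c = c.
Bind X2 := N; substituting into the remaining equation gives: N = q(q(q(4,a),q(4,a)),q(q(4,a),7)).
Bind N := q(q(q(4,a),q(4,a)),q(q(4,a),7)). Substituting into the earlier binding gives X2 := q(q(q(4,a),q(4,a)),q(q(4,a),7)).
Applying the MGU to either side gives q(branch(m,q(4,a),e),branch(c,q(q(q(4,a),q(4,a)),q(q(4,a),7)),q(q(q(4,a),q(4,a)),q(q(4,a),7)))).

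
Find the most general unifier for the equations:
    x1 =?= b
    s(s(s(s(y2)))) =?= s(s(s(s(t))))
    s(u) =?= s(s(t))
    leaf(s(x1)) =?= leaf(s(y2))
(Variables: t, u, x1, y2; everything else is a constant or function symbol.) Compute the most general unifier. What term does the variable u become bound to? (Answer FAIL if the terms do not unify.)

s(b)

Bind x1 := b; substituting into the one remaining equation that mentions x1 gives: leaf(s(b)) =?= leaf(s(y2)).
Decompose s/1: s(s(s(y2))) =?= s(s(s(t))).
Decompose s/1: s(s(y2)) =?= s(s(t)).
Decompose s/1: s(y2) =?= s(t).
Decompose s/1: y2 =?= t.
Bind y2 := t; substituting into the one remaining equation that mentions y2 gives: leaf(s(b)) =?= leaf(s(t)).
Decompose s/1: u =?= s(t).
Bind u := s(t); no other remaining equation mentions u.
Decompose leaf/1: s(b) =?= s(t).
Decompose s/1: b =?= t.
Bind t := b. Substituting into the earlier bindings gives y2 := b, u := s(b).
MGU = { x1 := b, y2 := b, u := s(b), t := b }, so u := s(b).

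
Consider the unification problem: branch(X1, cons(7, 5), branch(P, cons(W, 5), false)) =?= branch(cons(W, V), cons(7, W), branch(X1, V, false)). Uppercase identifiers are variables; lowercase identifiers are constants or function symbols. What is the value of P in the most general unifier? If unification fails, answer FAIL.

Decompose branch/3: X1 =?= cons(W, V),  cons(7, 5) =?= cons(7, W),  branch(P, cons(W, 5), false) =?= branch(X1, V, false).
Bind X1 := cons(W, V); substituting into the one remaining equation that mentions X1 gives: branch(P, cons(W, 5), false) =?= branch(cons(W, V), V, false).
Decompose cons/2: 7 =?= 7,  5 =?= W.
Delete trivial equation 7 =?= 7.
Bind W := 5; substituting into the remaining equation gives: branch(P, cons(5, 5), false) =?= branch(cons(5, V), V, false). Substituting into the earlier binding gives X1 := cons(5, V).
Decompose branch/3: P =?= cons(5, V),  cons(5, 5) =?= V,  false =?= false.
Bind P := cons(5, V); no other remaining equation mentions P.
Bind V := cons(5, 5); no other remaining equation mentions V. Substituting into the earlier bindings gives X1 := cons(5, cons(5, 5)), P := cons(5, cons(5, 5)).
Delete trivial equation false =?= false.
MGU = { X1 -> cons(5, cons(5, 5)), W -> 5, P -> cons(5, cons(5, 5)), V -> cons(5, 5) }, so P -> cons(5, cons(5, 5)).

cons(5, cons(5, 5))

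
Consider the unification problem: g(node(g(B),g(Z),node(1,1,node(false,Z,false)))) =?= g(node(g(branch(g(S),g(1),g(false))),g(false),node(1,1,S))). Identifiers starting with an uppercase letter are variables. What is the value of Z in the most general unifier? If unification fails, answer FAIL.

false

Decompose g/1: node(g(B),g(Z),node(1,1,node(false,Z,false))) =?= node(g(branch(g(S),g(1),g(false))),g(false),node(1,1,S)).
Decompose node/3: g(B) =?= g(branch(g(S),g(1),g(false))),  g(Z) =?= g(false),  node(1,1,node(false,Z,false)) =?= node(1,1,S).
Decompose g/1: B =?= branch(g(S),g(1),g(false)).
Bind B := branch(g(S),g(1),g(false)); no other remaining equation mentions B.
Decompose g/1: Z =?= false.
Bind Z := false; substituting into the remaining equation gives: node(1,1,node(false,false,false)) =?= node(1,1,S).
Decompose node/3: 1 =?= 1,  1 =?= 1,  node(false,false,false) =?= S.
Delete trivial equation 1 =?= 1.
Delete trivial equation 1 =?= 1.
Bind S := node(false,false,false). Substituting into the earlier binding gives B := branch(g(node(false,false,false)),g(1),g(false)).
MGU = { B := branch(g(node(false,false,false)),g(1),g(false)), Z := false, S := node(false,false,false) }, so Z := false.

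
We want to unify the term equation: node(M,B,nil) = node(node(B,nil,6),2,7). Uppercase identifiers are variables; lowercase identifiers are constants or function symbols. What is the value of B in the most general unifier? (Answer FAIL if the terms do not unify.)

FAIL

Decompose node/3: M = node(B,nil,6),  B = 2,  nil = 7.
Bind M := node(B,nil,6); no other remaining equation mentions M.
Bind B := 2; no other remaining equation mentions B. Substituting into the earlier binding gives M := node(2,nil,6).
Clash: constants nil and 7 differ; no unifier exists.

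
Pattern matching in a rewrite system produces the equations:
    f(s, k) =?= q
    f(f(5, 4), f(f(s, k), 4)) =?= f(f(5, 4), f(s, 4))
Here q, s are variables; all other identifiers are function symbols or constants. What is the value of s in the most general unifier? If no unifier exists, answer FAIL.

FAIL

Bind q := f(s, k); no other remaining equation mentions q.
Decompose f/2: f(5, 4) =?= f(5, 4),  f(f(s, k), 4) =?= f(s, 4).
Delete trivial equation f(5, 4) =?= f(5, 4).
Decompose f/2: f(s, k) =?= s,  4 =?= 4.
Occurs check fails: s occurs in f(s, k); the equation s =?= f(s, k) has no finite solution.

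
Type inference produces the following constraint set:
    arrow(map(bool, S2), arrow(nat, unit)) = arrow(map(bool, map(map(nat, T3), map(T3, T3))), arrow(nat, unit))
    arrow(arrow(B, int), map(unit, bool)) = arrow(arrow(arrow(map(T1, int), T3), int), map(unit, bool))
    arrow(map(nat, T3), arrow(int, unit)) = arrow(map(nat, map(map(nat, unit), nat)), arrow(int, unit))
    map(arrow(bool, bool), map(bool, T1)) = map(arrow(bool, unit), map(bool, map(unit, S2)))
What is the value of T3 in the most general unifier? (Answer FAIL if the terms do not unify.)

FAIL

Decompose arrow/2: map(bool, S2) = map(bool, map(map(nat, T3), map(T3, T3))),  arrow(nat, unit) = arrow(nat, unit).
Decompose map/2: bool = bool,  S2 = map(map(nat, T3), map(T3, T3)).
Delete trivial equation bool = bool.
Bind S2 := map(map(nat, T3), map(T3, T3)); substituting into the one remaining equation that mentions S2 gives: map(arrow(bool, bool), map(bool, T1)) = map(arrow(bool, unit), map(bool, map(unit, map(map(nat, T3), map(T3, T3))))).
Delete trivial equation arrow(nat, unit) = arrow(nat, unit).
Decompose arrow/2: arrow(B, int) = arrow(arrow(map(T1, int), T3), int),  map(unit, bool) = map(unit, bool).
Decompose arrow/2: B = arrow(map(T1, int), T3),  int = int.
Bind B := arrow(map(T1, int), T3); no other remaining equation mentions B.
Delete trivial equation int = int.
Delete trivial equation map(unit, bool) = map(unit, bool).
Decompose arrow/2: map(nat, T3) = map(nat, map(map(nat, unit), nat)),  arrow(int, unit) = arrow(int, unit).
Decompose map/2: nat = nat,  T3 = map(map(nat, unit), nat).
Delete trivial equation nat = nat.
Bind T3 := map(map(nat, unit), nat); substituting into the one remaining equation that mentions T3 gives: map(arrow(bool, bool), map(bool, T1)) = map(arrow(bool, unit), map(bool, map(unit, map(map(nat, map(map(nat, unit), nat)), map(map(map(nat, unit), nat), map(map(nat, unit), nat)))))). Substituting into the earlier bindings gives S2 := map(map(nat, map(map(nat, unit), nat)), map(map(map(nat, unit), nat), map(map(nat, unit), nat))), B := arrow(map(T1, int), map(map(nat, unit), nat)).
Delete trivial equation arrow(int, unit) = arrow(int, unit).
Decompose map/2: arrow(bool, bool) = arrow(bool, unit),  map(bool, T1) = map(bool, map(unit, map(map(nat, map(map(nat, unit), nat)), map(map(map(nat, unit), nat), map(map(nat, unit), nat))))).
Decompose arrow/2: bool = bool,  bool = unit.
Delete trivial equation bool = bool.
Clash: constants bool and unit differ; no unifier exists.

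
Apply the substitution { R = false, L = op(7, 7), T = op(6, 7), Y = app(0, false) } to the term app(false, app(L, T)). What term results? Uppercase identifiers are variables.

app(false, app(op(7, 7), op(6, 7)))

Replace each occurrence of L with op(7, 7).
Replace each occurrence of T with op(6, 7).
Result: app(false, app(op(7, 7), op(6, 7))).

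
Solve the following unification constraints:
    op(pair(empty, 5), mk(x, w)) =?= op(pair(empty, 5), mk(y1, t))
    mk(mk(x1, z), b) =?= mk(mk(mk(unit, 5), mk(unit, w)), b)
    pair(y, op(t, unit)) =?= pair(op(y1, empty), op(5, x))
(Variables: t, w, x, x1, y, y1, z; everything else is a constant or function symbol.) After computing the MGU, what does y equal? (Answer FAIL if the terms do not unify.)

Decompose op/2: pair(empty, 5) =?= pair(empty, 5),  mk(x, w) =?= mk(y1, t).
Delete trivial equation pair(empty, 5) =?= pair(empty, 5).
Decompose mk/2: x =?= y1,  w =?= t.
Bind x := y1; substituting into the one remaining equation that mentions x gives: pair(y, op(t, unit)) =?= pair(op(y1, empty), op(5, y1)).
Bind w := t; substituting into the one remaining equation that mentions w gives: mk(mk(x1, z), b) =?= mk(mk(mk(unit, 5), mk(unit, t)), b).
Decompose mk/2: mk(x1, z) =?= mk(mk(unit, 5), mk(unit, t)),  b =?= b.
Decompose mk/2: x1 =?= mk(unit, 5),  z =?= mk(unit, t).
Bind x1 := mk(unit, 5); no other remaining equation mentions x1.
Bind z := mk(unit, t); no other remaining equation mentions z.
Delete trivial equation b =?= b.
Decompose pair/2: y =?= op(y1, empty),  op(t, unit) =?= op(5, y1).
Bind y := op(y1, empty); no other remaining equation mentions y.
Decompose op/2: t =?= 5,  unit =?= y1.
Bind t := 5; no other remaining equation mentions t. Substituting into the earlier bindings gives w := 5, z := mk(unit, 5).
Bind y1 := unit. Substituting into the earlier bindings gives x := unit, y := op(unit, empty).
MGU = { x ↦ unit, w ↦ 5, x1 ↦ mk(unit, 5), z ↦ mk(unit, 5), y ↦ op(unit, empty), t ↦ 5, y1 ↦ unit }, so y ↦ op(unit, empty).

op(unit, empty)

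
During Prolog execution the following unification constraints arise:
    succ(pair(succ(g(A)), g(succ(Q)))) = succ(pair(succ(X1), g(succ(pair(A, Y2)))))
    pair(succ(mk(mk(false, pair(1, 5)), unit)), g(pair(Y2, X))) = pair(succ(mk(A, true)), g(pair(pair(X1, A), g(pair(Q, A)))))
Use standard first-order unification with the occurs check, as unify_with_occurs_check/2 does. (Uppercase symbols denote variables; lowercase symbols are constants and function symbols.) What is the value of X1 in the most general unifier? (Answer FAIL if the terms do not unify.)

Decompose succ/1: pair(succ(g(A)), g(succ(Q))) = pair(succ(X1), g(succ(pair(A, Y2)))).
Decompose pair/2: succ(g(A)) = succ(X1),  g(succ(Q)) = g(succ(pair(A, Y2))).
Decompose succ/1: g(A) = X1.
Bind X1 := g(A); substituting into the one remaining equation that mentions X1 gives: pair(succ(mk(mk(false, pair(1, 5)), unit)), g(pair(Y2, X))) = pair(succ(mk(A, true)), g(pair(pair(g(A), A), g(pair(Q, A))))).
Decompose g/1: succ(Q) = succ(pair(A, Y2)).
Decompose succ/1: Q = pair(A, Y2).
Bind Q := pair(A, Y2); substituting into the remaining equation gives: pair(succ(mk(mk(false, pair(1, 5)), unit)), g(pair(Y2, X))) = pair(succ(mk(A, true)), g(pair(pair(g(A), A), g(pair(pair(A, Y2), A))))).
Decompose pair/2: succ(mk(mk(false, pair(1, 5)), unit)) = succ(mk(A, true)),  g(pair(Y2, X)) = g(pair(pair(g(A), A), g(pair(pair(A, Y2), A)))).
Decompose succ/1: mk(mk(false, pair(1, 5)), unit) = mk(A, true).
Decompose mk/2: mk(false, pair(1, 5)) = A,  unit = true.
Bind A := mk(false, pair(1, 5)); substituting into the one remaining equation that mentions A gives: g(pair(Y2, X)) = g(pair(pair(g(mk(false, pair(1, 5))), mk(false, pair(1, 5))), g(pair(pair(mk(false, pair(1, 5)), Y2), mk(false, pair(1, 5)))))). Substituting into the earlier bindings gives X1 := g(mk(false, pair(1, 5))), Q := pair(mk(false, pair(1, 5)), Y2).
Clash: constants unit and true differ; no unifier exists.

FAIL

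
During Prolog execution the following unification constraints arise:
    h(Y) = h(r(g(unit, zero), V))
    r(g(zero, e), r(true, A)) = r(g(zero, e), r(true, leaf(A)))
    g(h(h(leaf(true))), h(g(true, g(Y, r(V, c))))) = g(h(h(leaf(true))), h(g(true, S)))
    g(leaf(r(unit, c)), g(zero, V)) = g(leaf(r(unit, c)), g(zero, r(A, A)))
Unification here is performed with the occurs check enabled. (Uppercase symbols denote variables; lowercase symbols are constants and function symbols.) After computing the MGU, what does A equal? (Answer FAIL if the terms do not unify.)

FAIL

Decompose h/1: Y = r(g(unit, zero), V).
Bind Y := r(g(unit, zero), V); substituting into the one remaining equation that mentions Y gives: g(h(h(leaf(true))), h(g(true, g(r(g(unit, zero), V), r(V, c))))) = g(h(h(leaf(true))), h(g(true, S))).
Decompose r/2: g(zero, e) = g(zero, e),  r(true, A) = r(true, leaf(A)).
Delete trivial equation g(zero, e) = g(zero, e).
Decompose r/2: true = true,  A = leaf(A).
Delete trivial equation true = true.
Occurs check fails: A occurs in leaf(A); the equation A = leaf(A) has no finite solution.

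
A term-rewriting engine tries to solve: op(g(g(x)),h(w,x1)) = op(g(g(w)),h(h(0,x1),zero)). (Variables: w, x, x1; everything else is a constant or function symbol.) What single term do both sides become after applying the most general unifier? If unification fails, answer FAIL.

op(g(g(h(0,zero))),h(h(0,zero),zero))

Decompose op/2: g(g(x)) = g(g(w)),  h(w,x1) = h(h(0,x1),zero).
Decompose g/1: g(x) = g(w).
Decompose g/1: x = w.
Bind x := w; no other remaining equation mentions x.
Decompose h/2: w = h(0,x1),  x1 = zero.
Bind w := h(0,x1); no other remaining equation mentions w. Substituting into the earlier binding gives x := h(0,x1).
Bind x1 := zero. Substituting into the earlier bindings gives x := h(0,zero), w := h(0,zero).
Applying the MGU to either side gives op(g(g(h(0,zero))),h(h(0,zero),zero)).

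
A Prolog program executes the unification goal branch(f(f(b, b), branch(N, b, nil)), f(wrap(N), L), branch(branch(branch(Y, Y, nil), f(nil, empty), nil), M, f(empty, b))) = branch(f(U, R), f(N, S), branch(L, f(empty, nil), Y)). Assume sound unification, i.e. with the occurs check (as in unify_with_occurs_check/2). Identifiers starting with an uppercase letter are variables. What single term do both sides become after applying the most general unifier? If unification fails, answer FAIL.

Decompose branch/3: f(f(b, b), branch(N, b, nil)) = f(U, R),  f(wrap(N), L) = f(N, S),  branch(branch(branch(Y, Y, nil), f(nil, empty), nil), M, f(empty, b)) = branch(L, f(empty, nil), Y).
Decompose f/2: f(b, b) = U,  branch(N, b, nil) = R.
Bind U := f(b, b); no other remaining equation mentions U.
Bind R := branch(N, b, nil); no other remaining equation mentions R.
Decompose f/2: wrap(N) = N,  L = S.
Occurs check fails: N occurs in wrap(N); the equation N = wrap(N) has no finite solution.

FAIL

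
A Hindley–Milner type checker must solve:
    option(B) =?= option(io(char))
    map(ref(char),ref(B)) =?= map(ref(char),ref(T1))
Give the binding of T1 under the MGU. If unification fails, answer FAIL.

io(char)

Decompose option/1: B =?= io(char).
Bind B := io(char); substituting into the remaining equation gives: map(ref(char),ref(io(char))) =?= map(ref(char),ref(T1)).
Decompose map/2: ref(char) =?= ref(char),  ref(io(char)) =?= ref(T1).
Delete trivial equation ref(char) =?= ref(char).
Decompose ref/1: io(char) =?= T1.
Bind T1 := io(char).
MGU = { B -> io(char), T1 -> io(char) }, so T1 -> io(char).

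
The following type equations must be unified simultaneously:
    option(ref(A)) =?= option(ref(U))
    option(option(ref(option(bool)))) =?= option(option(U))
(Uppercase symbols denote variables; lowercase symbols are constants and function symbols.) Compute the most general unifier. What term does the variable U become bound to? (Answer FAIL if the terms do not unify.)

ref(option(bool))

Decompose option/1: ref(A) =?= ref(U).
Decompose ref/1: A =?= U.
Bind A := U; no other remaining equation mentions A.
Decompose option/1: option(ref(option(bool))) =?= option(U).
Decompose option/1: ref(option(bool)) =?= U.
Bind U := ref(option(bool)). Substituting into the earlier binding gives A := ref(option(bool)).
MGU = { A := ref(option(bool)), U := ref(option(bool)) }, so U := ref(option(bool)).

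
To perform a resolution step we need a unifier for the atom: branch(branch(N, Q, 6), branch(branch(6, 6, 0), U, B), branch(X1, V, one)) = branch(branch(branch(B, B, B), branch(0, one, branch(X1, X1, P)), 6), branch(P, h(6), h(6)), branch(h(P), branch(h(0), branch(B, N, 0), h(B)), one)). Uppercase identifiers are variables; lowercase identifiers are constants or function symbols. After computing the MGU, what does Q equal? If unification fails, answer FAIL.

Decompose branch/3: branch(N, Q, 6) = branch(branch(B, B, B), branch(0, one, branch(X1, X1, P)), 6),  branch(branch(6, 6, 0), U, B) = branch(P, h(6), h(6)),  branch(X1, V, one) = branch(h(P), branch(h(0), branch(B, N, 0), h(B)), one).
Decompose branch/3: N = branch(B, B, B),  Q = branch(0, one, branch(X1, X1, P)),  6 = 6.
Bind N := branch(B, B, B); substituting into the one remaining equation that mentions N gives: branch(X1, V, one) = branch(h(P), branch(h(0), branch(B, branch(B, B, B), 0), h(B)), one).
Bind Q := branch(0, one, branch(X1, X1, P)); no other remaining equation mentions Q.
Delete trivial equation 6 = 6.
Decompose branch/3: branch(6, 6, 0) = P,  U = h(6),  B = h(6).
Bind P := branch(6, 6, 0); substituting into the one remaining equation that mentions P gives: branch(X1, V, one) = branch(h(branch(6, 6, 0)), branch(h(0), branch(B, branch(B, B, B), 0), h(B)), one). Substituting into the earlier binding gives Q := branch(0, one, branch(X1, X1, branch(6, 6, 0))).
Bind U := h(6); no other remaining equation mentions U.
Bind B := h(6); substituting into the remaining equation gives: branch(X1, V, one) = branch(h(branch(6, 6, 0)), branch(h(0), branch(h(6), branch(h(6), h(6), h(6)), 0), h(h(6))), one). Substituting into the earlier binding gives N := branch(h(6), h(6), h(6)).
Decompose branch/3: X1 = h(branch(6, 6, 0)),  V = branch(h(0), branch(h(6), branch(h(6), h(6), h(6)), 0), h(h(6))),  one = one.
Bind X1 := h(branch(6, 6, 0)); no other remaining equation mentions X1. Substituting into the earlier binding gives Q := branch(0, one, branch(h(branch(6, 6, 0)), h(branch(6, 6, 0)), branch(6, 6, 0))).
Bind V := branch(h(0), branch(h(6), branch(h(6), h(6), h(6)), 0), h(h(6))); no other remaining equation mentions V.
Delete trivial equation one = one.
MGU = { N ↦ branch(h(6), h(6), h(6)), Q ↦ branch(0, one, branch(h(branch(6, 6, 0)), h(branch(6, 6, 0)), branch(6, 6, 0))), P ↦ branch(6, 6, 0), U ↦ h(6), B ↦ h(6), X1 ↦ h(branch(6, 6, 0)), V ↦ branch(h(0), branch(h(6), branch(h(6), h(6), h(6)), 0), h(h(6))) }, so Q ↦ branch(0, one, branch(h(branch(6, 6, 0)), h(branch(6, 6, 0)), branch(6, 6, 0))).

branch(0, one, branch(h(branch(6, 6, 0)), h(branch(6, 6, 0)), branch(6, 6, 0)))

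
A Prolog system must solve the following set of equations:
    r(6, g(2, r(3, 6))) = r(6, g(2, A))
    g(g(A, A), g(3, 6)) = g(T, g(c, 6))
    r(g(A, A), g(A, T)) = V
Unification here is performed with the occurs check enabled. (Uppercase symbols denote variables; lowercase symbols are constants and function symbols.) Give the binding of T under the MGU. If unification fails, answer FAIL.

FAIL

Decompose r/2: 6 = 6,  g(2, r(3, 6)) = g(2, A).
Delete trivial equation 6 = 6.
Decompose g/2: 2 = 2,  r(3, 6) = A.
Delete trivial equation 2 = 2.
Bind A := r(3, 6); substituting into the remaining equations gives: g(g(r(3, 6), r(3, 6)), g(3, 6)) = g(T, g(c, 6)),  r(g(r(3, 6), r(3, 6)), g(r(3, 6), T)) = V.
Decompose g/2: g(r(3, 6), r(3, 6)) = T,  g(3, 6) = g(c, 6).
Bind T := g(r(3, 6), r(3, 6)); substituting into the one remaining equation that mentions T gives: r(g(r(3, 6), r(3, 6)), g(r(3, 6), g(r(3, 6), r(3, 6)))) = V.
Decompose g/2: 3 = c,  6 = 6.
Clash: constants 3 and c differ; no unifier exists.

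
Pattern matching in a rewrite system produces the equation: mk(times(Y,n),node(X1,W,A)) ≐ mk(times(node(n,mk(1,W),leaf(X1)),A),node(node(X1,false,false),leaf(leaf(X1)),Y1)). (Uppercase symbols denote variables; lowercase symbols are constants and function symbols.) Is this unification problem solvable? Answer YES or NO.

Decompose mk/2: times(Y,n) ≐ times(node(n,mk(1,W),leaf(X1)),A),  node(X1,W,A) ≐ node(node(X1,false,false),leaf(leaf(X1)),Y1).
Decompose times/2: Y ≐ node(n,mk(1,W),leaf(X1)),  n ≐ A.
Bind Y := node(n,mk(1,W),leaf(X1)); no other remaining equation mentions Y.
Bind A := n; substituting into the remaining equation gives: node(X1,W,n) ≐ node(node(X1,false,false),leaf(leaf(X1)),Y1).
Decompose node/3: X1 ≐ node(X1,false,false),  W ≐ leaf(leaf(X1)),  n ≐ Y1.
Occurs check fails: X1 occurs in node(X1,false,false); the equation X1 ≐ node(X1,false,false) has no finite solution.

NO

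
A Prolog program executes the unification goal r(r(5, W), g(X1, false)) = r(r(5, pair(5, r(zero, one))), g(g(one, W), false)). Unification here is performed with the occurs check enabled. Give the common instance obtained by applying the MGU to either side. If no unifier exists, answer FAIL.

Decompose r/2: r(5, W) = r(5, pair(5, r(zero, one))),  g(X1, false) = g(g(one, W), false).
Decompose r/2: 5 = 5,  W = pair(5, r(zero, one)).
Delete trivial equation 5 = 5.
Bind W := pair(5, r(zero, one)); substituting into the remaining equation gives: g(X1, false) = g(g(one, pair(5, r(zero, one))), false).
Decompose g/2: X1 = g(one, pair(5, r(zero, one))),  false = false.
Bind X1 := g(one, pair(5, r(zero, one))); no other remaining equation mentions X1.
Delete trivial equation false = false.
Applying the MGU to either side gives r(r(5, pair(5, r(zero, one))), g(g(one, pair(5, r(zero, one))), false)).

r(r(5, pair(5, r(zero, one))), g(g(one, pair(5, r(zero, one))), false))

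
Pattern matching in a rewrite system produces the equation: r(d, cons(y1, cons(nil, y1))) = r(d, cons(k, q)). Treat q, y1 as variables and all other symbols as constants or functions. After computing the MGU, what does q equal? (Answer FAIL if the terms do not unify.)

Decompose r/2: d = d,  cons(y1, cons(nil, y1)) = cons(k, q).
Delete trivial equation d = d.
Decompose cons/2: y1 = k,  cons(nil, y1) = q.
Bind y1 := k; substituting into the remaining equation gives: cons(nil, k) = q.
Bind q := cons(nil, k).
MGU = { y1 -> k, q -> cons(nil, k) }, so q -> cons(nil, k).

cons(nil, k)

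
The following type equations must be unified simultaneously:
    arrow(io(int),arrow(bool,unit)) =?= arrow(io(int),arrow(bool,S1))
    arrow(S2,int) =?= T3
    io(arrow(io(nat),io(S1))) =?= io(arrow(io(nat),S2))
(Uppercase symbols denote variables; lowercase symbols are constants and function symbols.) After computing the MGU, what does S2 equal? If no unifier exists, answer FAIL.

Decompose arrow/2: io(int) =?= io(int),  arrow(bool,unit) =?= arrow(bool,S1).
Delete trivial equation io(int) =?= io(int).
Decompose arrow/2: bool =?= bool,  unit =?= S1.
Delete trivial equation bool =?= bool.
Bind S1 := unit; substituting into the one remaining equation that mentions S1 gives: io(arrow(io(nat),io(unit))) =?= io(arrow(io(nat),S2)).
Bind T3 := arrow(S2,int); no other remaining equation mentions T3.
Decompose io/1: arrow(io(nat),io(unit)) =?= arrow(io(nat),S2).
Decompose arrow/2: io(nat) =?= io(nat),  io(unit) =?= S2.
Delete trivial equation io(nat) =?= io(nat).
Bind S2 := io(unit). Substituting into the earlier binding gives T3 := arrow(io(unit),int).
MGU = { S1 -> unit, T3 -> arrow(io(unit),int), S2 -> io(unit) }, so S2 -> io(unit).

io(unit)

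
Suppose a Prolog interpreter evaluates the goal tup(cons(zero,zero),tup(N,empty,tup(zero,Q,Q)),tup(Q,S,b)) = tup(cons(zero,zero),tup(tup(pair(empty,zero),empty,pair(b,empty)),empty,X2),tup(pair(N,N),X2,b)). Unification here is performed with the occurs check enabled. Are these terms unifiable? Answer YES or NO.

YES

Decompose tup/3: cons(zero,zero) = cons(zero,zero),  tup(N,empty,tup(zero,Q,Q)) = tup(tup(pair(empty,zero),empty,pair(b,empty)),empty,X2),  tup(Q,S,b) = tup(pair(N,N),X2,b).
Delete trivial equation cons(zero,zero) = cons(zero,zero).
Decompose tup/3: N = tup(pair(empty,zero),empty,pair(b,empty)),  empty = empty,  tup(zero,Q,Q) = X2.
Bind N := tup(pair(empty,zero),empty,pair(b,empty)); substituting into the one remaining equation that mentions N gives: tup(Q,S,b) = tup(pair(tup(pair(empty,zero),empty,pair(b,empty)),tup(pair(empty,zero),empty,pair(b,empty))),X2,b).
Delete trivial equation empty = empty.
Bind X2 := tup(zero,Q,Q); substituting into the remaining equation gives: tup(Q,S,b) = tup(pair(tup(pair(empty,zero),empty,pair(b,empty)),tup(pair(empty,zero),empty,pair(b,empty))),tup(zero,Q,Q),b).
Decompose tup/3: Q = pair(tup(pair(empty,zero),empty,pair(b,empty)),tup(pair(empty,zero),empty,pair(b,empty))),  S = tup(zero,Q,Q),  b = b.
Bind Q := pair(tup(pair(empty,zero),empty,pair(b,empty)),tup(pair(empty,zero),empty,pair(b,empty))); substituting into the one remaining equation that mentions Q gives: S = tup(zero,pair(tup(pair(empty,zero),empty,pair(b,empty)),tup(pair(empty,zero),empty,pair(b,empty))),pair(tup(pair(empty,zero),empty,pair(b,empty)),tup(pair(empty,zero),empty,pair(b,empty)))). Substituting into the earlier binding gives X2 := tup(zero,pair(tup(pair(empty,zero),empty,pair(b,empty)),tup(pair(empty,zero),empty,pair(b,empty))),pair(tup(pair(empty,zero),empty,pair(b,empty)),tup(pair(empty,zero),empty,pair(b,empty)))).
Bind S := tup(zero,pair(tup(pair(empty,zero),empty,pair(b,empty)),tup(pair(empty,zero),empty,pair(b,empty))),pair(tup(pair(empty,zero),empty,pair(b,empty)),tup(pair(empty,zero),empty,pair(b,empty)))); no other remaining equation mentions S.
Delete trivial equation b = b.
No equations remain and no clash or occurs-check failure arose, so a unifier exists.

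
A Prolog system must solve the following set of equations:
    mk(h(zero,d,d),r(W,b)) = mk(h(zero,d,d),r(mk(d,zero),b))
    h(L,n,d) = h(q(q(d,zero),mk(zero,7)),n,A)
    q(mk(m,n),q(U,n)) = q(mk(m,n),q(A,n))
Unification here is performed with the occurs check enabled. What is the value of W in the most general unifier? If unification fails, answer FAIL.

Decompose mk/2: h(zero,d,d) = h(zero,d,d),  r(W,b) = r(mk(d,zero),b).
Delete trivial equation h(zero,d,d) = h(zero,d,d).
Decompose r/2: W = mk(d,zero),  b = b.
Bind W := mk(d,zero); no other remaining equation mentions W.
Delete trivial equation b = b.
Decompose h/3: L = q(q(d,zero),mk(zero,7)),  n = n,  d = A.
Bind L := q(q(d,zero),mk(zero,7)); no other remaining equation mentions L.
Delete trivial equation n = n.
Bind A := d; substituting into the remaining equation gives: q(mk(m,n),q(U,n)) = q(mk(m,n),q(d,n)).
Decompose q/2: mk(m,n) = mk(m,n),  q(U,n) = q(d,n).
Delete trivial equation mk(m,n) = mk(m,n).
Decompose q/2: U = d,  n = n.
Bind U := d; no other remaining equation mentions U.
Delete trivial equation n = n.
MGU = { W -> mk(d,zero), L -> q(q(d,zero),mk(zero,7)), A -> d, U -> d }, so W -> mk(d,zero).

mk(d,zero)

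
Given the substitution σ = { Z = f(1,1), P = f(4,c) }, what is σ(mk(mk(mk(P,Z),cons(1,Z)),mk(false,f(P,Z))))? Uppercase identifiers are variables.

mk(mk(mk(f(4,c),f(1,1)),cons(1,f(1,1))),mk(false,f(f(4,c),f(1,1))))

Replace each occurrence of Z with f(1,1).
Replace each occurrence of P with f(4,c).
Result: mk(mk(mk(f(4,c),f(1,1)),cons(1,f(1,1))),mk(false,f(f(4,c),f(1,1)))).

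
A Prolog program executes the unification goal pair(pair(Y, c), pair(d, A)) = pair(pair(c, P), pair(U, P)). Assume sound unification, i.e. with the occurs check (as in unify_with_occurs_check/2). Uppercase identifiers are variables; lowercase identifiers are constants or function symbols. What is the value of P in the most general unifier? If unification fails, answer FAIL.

c

Decompose pair/2: pair(Y, c) = pair(c, P),  pair(d, A) = pair(U, P).
Decompose pair/2: Y = c,  c = P.
Bind Y := c; no other remaining equation mentions Y.
Bind P := c; substituting into the remaining equation gives: pair(d, A) = pair(U, c).
Decompose pair/2: d = U,  A = c.
Bind U := d; no other remaining equation mentions U.
Bind A := c.
MGU = { Y = c, P = c, U = d, A = c }, so P = c.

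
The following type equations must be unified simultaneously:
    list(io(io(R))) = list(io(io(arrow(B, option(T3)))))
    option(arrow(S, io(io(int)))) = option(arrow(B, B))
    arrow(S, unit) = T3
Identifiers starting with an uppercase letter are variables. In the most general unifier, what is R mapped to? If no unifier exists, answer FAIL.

arrow(io(io(int)), option(arrow(io(io(int)), unit)))

Decompose list/1: io(io(R)) = io(io(arrow(B, option(T3)))).
Decompose io/1: io(R) = io(arrow(B, option(T3))).
Decompose io/1: R = arrow(B, option(T3)).
Bind R := arrow(B, option(T3)); no other remaining equation mentions R.
Decompose option/1: arrow(S, io(io(int))) = arrow(B, B).
Decompose arrow/2: S = B,  io(io(int)) = B.
Bind S := B; substituting into the one remaining equation that mentions S gives: arrow(B, unit) = T3.
Bind B := io(io(int)); substituting into the remaining equation gives: arrow(io(io(int)), unit) = T3. Substituting into the earlier bindings gives R := arrow(io(io(int)), option(T3)), S := io(io(int)).
Bind T3 := arrow(io(io(int)), unit). Substituting into the earlier binding gives R := arrow(io(io(int)), option(arrow(io(io(int)), unit))).
MGU = { R -> arrow(io(io(int)), option(arrow(io(io(int)), unit))), S -> io(io(int)), B -> io(io(int)), T3 -> arrow(io(io(int)), unit) }, so R -> arrow(io(io(int)), option(arrow(io(io(int)), unit))).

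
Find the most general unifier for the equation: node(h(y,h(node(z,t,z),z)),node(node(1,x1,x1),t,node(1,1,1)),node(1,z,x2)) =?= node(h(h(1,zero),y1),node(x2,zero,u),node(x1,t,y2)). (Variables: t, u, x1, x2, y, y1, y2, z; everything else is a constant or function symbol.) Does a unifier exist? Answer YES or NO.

Decompose node/3: h(y,h(node(z,t,z),z)) =?= h(h(1,zero),y1),  node(node(1,x1,x1),t,node(1,1,1)) =?= node(x2,zero,u),  node(1,z,x2) =?= node(x1,t,y2).
Decompose h/2: y =?= h(1,zero),  h(node(z,t,z),z) =?= y1.
Bind y := h(1,zero); no other remaining equation mentions y.
Bind y1 := h(node(z,t,z),z); no other remaining equation mentions y1.
Decompose node/3: node(1,x1,x1) =?= x2,  t =?= zero,  node(1,1,1) =?= u.
Bind x2 := node(1,x1,x1); substituting into the one remaining equation that mentions x2 gives: node(1,z,node(1,x1,x1)) =?= node(x1,t,y2).
Bind t := zero; substituting into the one remaining equation that mentions t gives: node(1,z,node(1,x1,x1)) =?= node(x1,zero,y2). Substituting into the earlier binding gives y1 := h(node(z,zero,z),z).
Bind u := node(1,1,1); no other remaining equation mentions u.
Decompose node/3: 1 =?= x1,  z =?= zero,  node(1,x1,x1) =?= y2.
Bind x1 := 1; substituting into the one remaining equation that mentions x1 gives: node(1,1,1) =?= y2. Substituting into the earlier binding gives x2 := node(1,1,1).
Bind z := zero; no other remaining equation mentions z. Substituting into the earlier binding gives y1 := h(node(zero,zero,zero),zero).
Bind y2 := node(1,1,1).
No equations remain and no clash or occurs-check failure arose, so a unifier exists.

YES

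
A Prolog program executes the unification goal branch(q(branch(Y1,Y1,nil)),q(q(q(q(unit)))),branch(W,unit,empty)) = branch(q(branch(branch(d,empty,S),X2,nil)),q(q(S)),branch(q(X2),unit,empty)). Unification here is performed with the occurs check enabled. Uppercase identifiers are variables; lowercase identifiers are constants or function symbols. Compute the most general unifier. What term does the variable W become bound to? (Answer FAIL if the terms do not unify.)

q(branch(d,empty,q(q(unit))))

Decompose branch/3: q(branch(Y1,Y1,nil)) = q(branch(branch(d,empty,S),X2,nil)),  q(q(q(q(unit)))) = q(q(S)),  branch(W,unit,empty) = branch(q(X2),unit,empty).
Decompose q/1: branch(Y1,Y1,nil) = branch(branch(d,empty,S),X2,nil).
Decompose branch/3: Y1 = branch(d,empty,S),  Y1 = X2,  nil = nil.
Bind Y1 := branch(d,empty,S); substituting into the one remaining equation that mentions Y1 gives: branch(d,empty,S) = X2.
Bind X2 := branch(d,empty,S); substituting into the one remaining equation that mentions X2 gives: branch(W,unit,empty) = branch(q(branch(d,empty,S)),unit,empty).
Delete trivial equation nil = nil.
Decompose q/1: q(q(q(unit))) = q(S).
Decompose q/1: q(q(unit)) = S.
Bind S := q(q(unit)); substituting into the remaining equation gives: branch(W,unit,empty) = branch(q(branch(d,empty,q(q(unit)))),unit,empty). Substituting into the earlier bindings gives Y1 := branch(d,empty,q(q(unit))), X2 := branch(d,empty,q(q(unit))).
Decompose branch/3: W = q(branch(d,empty,q(q(unit)))),  unit = unit,  empty = empty.
Bind W := q(branch(d,empty,q(q(unit)))); no other remaining equation mentions W.
Delete trivial equation unit = unit.
Delete trivial equation empty = empty.
MGU = { Y1 = branch(d,empty,q(q(unit))), X2 = branch(d,empty,q(q(unit))), S = q(q(unit)), W = q(branch(d,empty,q(q(unit)))) }, so W = q(branch(d,empty,q(q(unit)))).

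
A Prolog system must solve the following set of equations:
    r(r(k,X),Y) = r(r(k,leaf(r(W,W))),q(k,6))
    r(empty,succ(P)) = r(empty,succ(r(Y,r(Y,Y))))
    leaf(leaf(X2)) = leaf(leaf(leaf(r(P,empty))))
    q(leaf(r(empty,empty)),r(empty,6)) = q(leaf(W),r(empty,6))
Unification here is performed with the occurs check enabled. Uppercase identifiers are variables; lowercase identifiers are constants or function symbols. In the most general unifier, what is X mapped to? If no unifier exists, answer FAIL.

leaf(r(r(empty,empty),r(empty,empty)))

Decompose r/2: r(k,X) = r(k,leaf(r(W,W))),  Y = q(k,6).
Decompose r/2: k = k,  X = leaf(r(W,W)).
Delete trivial equation k = k.
Bind X := leaf(r(W,W)); no other remaining equation mentions X.
Bind Y := q(k,6); substituting into the one remaining equation that mentions Y gives: r(empty,succ(P)) = r(empty,succ(r(q(k,6),r(q(k,6),q(k,6))))).
Decompose r/2: empty = empty,  succ(P) = succ(r(q(k,6),r(q(k,6),q(k,6)))).
Delete trivial equation empty = empty.
Decompose succ/1: P = r(q(k,6),r(q(k,6),q(k,6))).
Bind P := r(q(k,6),r(q(k,6),q(k,6))); substituting into the one remaining equation that mentions P gives: leaf(leaf(X2)) = leaf(leaf(leaf(r(r(q(k,6),r(q(k,6),q(k,6))),empty)))).
Decompose leaf/1: leaf(X2) = leaf(leaf(r(r(q(k,6),r(q(k,6),q(k,6))),empty))).
Decompose leaf/1: X2 = leaf(r(r(q(k,6),r(q(k,6),q(k,6))),empty)).
Bind X2 := leaf(r(r(q(k,6),r(q(k,6),q(k,6))),empty)); no other remaining equation mentions X2.
Decompose q/2: leaf(r(empty,empty)) = leaf(W),  r(empty,6) = r(empty,6).
Decompose leaf/1: r(empty,empty) = W.
Bind W := r(empty,empty); no other remaining equation mentions W. Substituting into the earlier binding gives X := leaf(r(r(empty,empty),r(empty,empty))).
Delete trivial equation r(empty,6) = r(empty,6).
MGU = { X = leaf(r(r(empty,empty),r(empty,empty))), Y = q(k,6), P = r(q(k,6),r(q(k,6),q(k,6))), X2 = leaf(r(r(q(k,6),r(q(k,6),q(k,6))),empty)), W = r(empty,empty) }, so X = leaf(r(r(empty,empty),r(empty,empty))).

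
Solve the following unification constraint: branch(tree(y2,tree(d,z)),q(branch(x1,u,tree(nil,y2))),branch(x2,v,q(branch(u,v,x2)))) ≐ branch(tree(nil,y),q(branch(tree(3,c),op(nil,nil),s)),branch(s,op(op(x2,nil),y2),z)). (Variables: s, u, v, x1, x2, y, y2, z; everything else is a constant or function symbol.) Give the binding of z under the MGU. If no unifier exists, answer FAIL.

Decompose branch/3: tree(y2,tree(d,z)) ≐ tree(nil,y),  q(branch(x1,u,tree(nil,y2))) ≐ q(branch(tree(3,c),op(nil,nil),s)),  branch(x2,v,q(branch(u,v,x2))) ≐ branch(s,op(op(x2,nil),y2),z).
Decompose tree/2: y2 ≐ nil,  tree(d,z) ≐ y.
Bind y2 := nil; substituting into the 2 remaining equations that mention y2 gives: q(branch(x1,u,tree(nil,nil))) ≐ q(branch(tree(3,c),op(nil,nil),s)),  branch(x2,v,q(branch(u,v,x2))) ≐ branch(s,op(op(x2,nil),nil),z).
Bind y := tree(d,z); no other remaining equation mentions y.
Decompose q/1: branch(x1,u,tree(nil,nil)) ≐ branch(tree(3,c),op(nil,nil),s).
Decompose branch/3: x1 ≐ tree(3,c),  u ≐ op(nil,nil),  tree(nil,nil) ≐ s.
Bind x1 := tree(3,c); no other remaining equation mentions x1.
Bind u := op(nil,nil); substituting into the one remaining equation that mentions u gives: branch(x2,v,q(branch(op(nil,nil),v,x2))) ≐ branch(s,op(op(x2,nil),nil),z).
Bind s := tree(nil,nil); substituting into the remaining equation gives: branch(x2,v,q(branch(op(nil,nil),v,x2))) ≐ branch(tree(nil,nil),op(op(x2,nil),nil),z).
Decompose branch/3: x2 ≐ tree(nil,nil),  v ≐ op(op(x2,nil),nil),  q(branch(op(nil,nil),v,x2)) ≐ z.
Bind x2 := tree(nil,nil); substituting into the remaining equations gives: v ≐ op(op(tree(nil,nil),nil),nil),  q(branch(op(nil,nil),v,tree(nil,nil))) ≐ z.
Bind v := op(op(tree(nil,nil),nil),nil); substituting into the remaining equation gives: q(branch(op(nil,nil),op(op(tree(nil,nil),nil),nil),tree(nil,nil))) ≐ z.
Bind z := q(branch(op(nil,nil),op(op(tree(nil,nil),nil),nil),tree(nil,nil))). Substituting into the earlier binding gives y := tree(d,q(branch(op(nil,nil),op(op(tree(nil,nil),nil),nil),tree(nil,nil)))).
MGU = { y2 -> nil, y -> tree(d,q(branch(op(nil,nil),op(op(tree(nil,nil),nil),nil),tree(nil,nil)))), x1 -> tree(3,c), u -> op(nil,nil), s -> tree(nil,nil), x2 -> tree(nil,nil), v -> op(op(tree(nil,nil),nil),nil), z -> q(branch(op(nil,nil),op(op(tree(nil,nil),nil),nil),tree(nil,nil))) }, so z -> q(branch(op(nil,nil),op(op(tree(nil,nil),nil),nil),tree(nil,nil))).

q(branch(op(nil,nil),op(op(tree(nil,nil),nil),nil),tree(nil,nil)))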